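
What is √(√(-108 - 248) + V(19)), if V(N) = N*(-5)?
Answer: √(-95 + 2*I*√89) ≈ 0.96321 + 9.7943*I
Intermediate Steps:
V(N) = -5*N
√(√(-108 - 248) + V(19)) = √(√(-108 - 248) - 5*19) = √(√(-356) - 95) = √(2*I*√89 - 95) = √(-95 + 2*I*√89)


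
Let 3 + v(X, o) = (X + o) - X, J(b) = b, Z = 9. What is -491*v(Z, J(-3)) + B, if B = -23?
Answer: 2923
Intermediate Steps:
v(X, o) = -3 + o (v(X, o) = -3 + ((X + o) - X) = -3 + o)
-491*v(Z, J(-3)) + B = -491*(-3 - 3) - 23 = -491*(-6) - 23 = 2946 - 23 = 2923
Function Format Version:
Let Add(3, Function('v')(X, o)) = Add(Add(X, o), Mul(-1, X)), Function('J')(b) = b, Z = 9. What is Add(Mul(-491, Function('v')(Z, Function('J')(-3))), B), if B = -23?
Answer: 2923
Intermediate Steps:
Function('v')(X, o) = Add(-3, o) (Function('v')(X, o) = Add(-3, Add(Add(X, o), Mul(-1, X))) = Add(-3, o))
Add(Mul(-491, Function('v')(Z, Function('J')(-3))), B) = Add(Mul(-491, Add(-3, -3)), -23) = Add(Mul(-491, -6), -23) = Add(2946, -23) = 2923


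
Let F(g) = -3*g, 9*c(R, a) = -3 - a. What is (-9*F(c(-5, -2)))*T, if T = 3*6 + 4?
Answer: -66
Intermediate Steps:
c(R, a) = -⅓ - a/9 (c(R, a) = (-3 - a)/9 = -⅓ - a/9)
T = 22 (T = 18 + 4 = 22)
(-9*F(c(-5, -2)))*T = -(-27)*(-⅓ - ⅑*(-2))*22 = -(-27)*(-⅓ + 2/9)*22 = -(-27)*(-1)/9*22 = -9*⅓*22 = -3*22 = -66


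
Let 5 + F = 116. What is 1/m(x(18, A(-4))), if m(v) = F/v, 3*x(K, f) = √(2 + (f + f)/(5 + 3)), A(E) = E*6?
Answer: 2*I/333 ≈ 0.006006*I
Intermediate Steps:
F = 111 (F = -5 + 116 = 111)
A(E) = 6*E
x(K, f) = √(2 + f/4)/3 (x(K, f) = √(2 + (f + f)/(5 + 3))/3 = √(2 + (2*f)/8)/3 = √(2 + (2*f)*(⅛))/3 = √(2 + f/4)/3)
m(v) = 111/v
1/m(x(18, A(-4))) = 1/(111/((√(8 + 6*(-4))/6))) = 1/(111/((√(8 - 24)/6))) = 1/(111/((√(-16)/6))) = 1/(111/(((4*I)/6))) = 1/(111/((2*I/3))) = 1/(111*(-3*I/2)) = 1/(-333*I/2) = 2*I/333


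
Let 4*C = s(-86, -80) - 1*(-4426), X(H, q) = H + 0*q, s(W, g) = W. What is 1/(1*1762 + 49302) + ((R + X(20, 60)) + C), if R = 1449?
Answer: 130417457/51064 ≈ 2554.0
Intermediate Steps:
X(H, q) = H (X(H, q) = H + 0 = H)
C = 1085 (C = (-86 - 1*(-4426))/4 = (-86 + 4426)/4 = (¼)*4340 = 1085)
1/(1*1762 + 49302) + ((R + X(20, 60)) + C) = 1/(1*1762 + 49302) + ((1449 + 20) + 1085) = 1/(1762 + 49302) + (1469 + 1085) = 1/51064 + 2554 = 130417457/51064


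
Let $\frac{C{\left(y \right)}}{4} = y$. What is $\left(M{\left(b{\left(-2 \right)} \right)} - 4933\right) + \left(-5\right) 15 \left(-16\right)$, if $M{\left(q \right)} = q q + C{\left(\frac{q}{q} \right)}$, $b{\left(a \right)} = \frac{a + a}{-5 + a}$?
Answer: $- \frac{182705}{49} \approx -3728.7$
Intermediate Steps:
$C{\left(y \right)} = 4 y$
$b{\left(a \right)} = \frac{2 a}{-5 + a}$
$M{\left(q \right)} = 4 + q^{2}$ ($M{\left(q \right)} = q q + 4 \frac{q}{q} = q^{2} + 4 \cdot 1 = q^{2} + 4 = 4 + q^{2}$)
$\left(M{\left(b{\left(-2 \right)} \right)} - 4933\right) + \left(-5\right) 15 \left(-16\right) = \left(\left(4 + \left(2 \left(-2\right) \frac{1}{-5 - 2}\right)^{2}\right) - 4933\right) + \left(-5\right) 15 \left(-16\right) = \left(\left(4 + \left(2 \left(-2\right) \frac{1}{-7}\right)^{2}\right) - 4933\right) - -1200 = \left(\left(4 + \left(2 \left(-2\right) \left(- \frac{1}{7}\right)\right)^{2}\right) - 4933\right) + 1200 = \left(\left(4 + \left(\frac{4}{7}\right)^{2}\right) - 4933\right) + 1200 = \left(\left(4 + \frac{16}{49}\right) - 4933\right) + 1200 = \left(\frac{212}{49} - 4933\right) + 1200 = - \frac{241505}{49} + 1200 = - \frac{182705}{49}$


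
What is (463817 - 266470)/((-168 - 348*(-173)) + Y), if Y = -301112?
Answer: -197347/241076 ≈ -0.81861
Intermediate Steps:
(463817 - 266470)/((-168 - 348*(-173)) + Y) = (463817 - 266470)/((-168 - 348*(-173)) - 301112) = 197347/((-168 + 60204) - 301112) = 197347/(60036 - 301112) = 197347/(-241076) = 197347*(-1/241076) = -197347/241076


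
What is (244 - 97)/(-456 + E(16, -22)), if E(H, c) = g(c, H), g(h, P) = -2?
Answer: -147/458 ≈ -0.32096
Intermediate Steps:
E(H, c) = -2
(244 - 97)/(-456 + E(16, -22)) = (244 - 97)/(-456 - 2) = 147/(-458) = 147*(-1/458) = -147/458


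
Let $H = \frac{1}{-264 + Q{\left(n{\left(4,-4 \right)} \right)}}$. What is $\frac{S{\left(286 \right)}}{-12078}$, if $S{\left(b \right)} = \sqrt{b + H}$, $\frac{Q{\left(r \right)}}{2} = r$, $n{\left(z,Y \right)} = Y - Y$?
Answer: $- \frac{\sqrt{4983198}}{1594296} \approx -0.0014002$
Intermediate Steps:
$n{\left(z,Y \right)} = 0$
$Q{\left(r \right)} = 2 r$
$H = - \frac{1}{264}$ ($H = \frac{1}{-264 + 2 \cdot 0} = \frac{1}{-264 + 0} = \frac{1}{-264} = - \frac{1}{264} \approx -0.0037879$)
$S{\left(b \right)} = \sqrt{- \frac{1}{264} + b}$ ($S{\left(b \right)} = \sqrt{b - \frac{1}{264}} = \sqrt{- \frac{1}{264} + b}$)
$\frac{S{\left(286 \right)}}{-12078} = \frac{\frac{1}{132} \sqrt{-66 + 17424 \cdot 286}}{-12078} = \frac{\sqrt{-66 + 4983264}}{132} \left(- \frac{1}{12078}\right) = \frac{\sqrt{4983198}}{132} \left(- \frac{1}{12078}\right) = - \frac{\sqrt{4983198}}{1594296}$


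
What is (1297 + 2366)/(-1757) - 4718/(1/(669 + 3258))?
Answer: -32552972265/1757 ≈ -1.8528e+7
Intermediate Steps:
(1297 + 2366)/(-1757) - 4718/(1/(669 + 3258)) = 3663*(-1/1757) - 4718/(1/3927) = -3663/1757 - 4718/1/3927 = -3663/1757 - 4718*3927 = -3663/1757 - 18527586 = -32552972265/1757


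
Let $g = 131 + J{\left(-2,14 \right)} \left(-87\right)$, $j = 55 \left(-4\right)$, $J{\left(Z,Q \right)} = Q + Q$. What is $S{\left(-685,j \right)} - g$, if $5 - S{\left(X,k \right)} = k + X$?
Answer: $3215$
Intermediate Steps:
$J{\left(Z,Q \right)} = 2 Q$
$j = -220$
$S{\left(X,k \right)} = 5 - X - k$ ($S{\left(X,k \right)} = 5 - \left(k + X\right) = 5 - \left(X + k\right) = 5 - X - k$)
$g = -2305$ ($g = 131 + 2 \cdot 14 \left(-87\right) = 131 + 28 \left(-87\right) = 131 - 2436 = -2305$)
$S{\left(-685,j \right)} - g = \left(5 - -685 - -220\right) - -2305 = \left(5 + 685 + 220\right) + 2305 = 910 + 2305 = 3215$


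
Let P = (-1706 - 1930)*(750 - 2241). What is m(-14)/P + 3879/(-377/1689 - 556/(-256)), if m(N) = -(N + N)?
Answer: 81184457127571/40784065731 ≈ 1990.6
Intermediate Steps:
m(N) = -2*N
P = 5421276 (P = -3636*(-1491) = 5421276)
m(-14)/P + 3879/(-377/1689 - 556/(-256)) = -2*(-14)/5421276 + 3879/(-377/1689 - 556/(-256)) = 28*(1/5421276) + 3879/(-377*1/1689 - 556*(-1/256)) = 1/193617 + 3879/(-377/1689 + 139/64) = 1/193617 + 3879/(210643/108096) = 1/193617 + 3879*(108096/210643) = 1/193617 + 419304384/210643 = 81184457127571/40784065731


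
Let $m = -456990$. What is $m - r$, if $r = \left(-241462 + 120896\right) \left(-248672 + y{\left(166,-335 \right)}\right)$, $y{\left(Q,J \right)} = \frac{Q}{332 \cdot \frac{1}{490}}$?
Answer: $-29952306672$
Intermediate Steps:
$y{\left(Q,J \right)} = \frac{245 Q}{166}$ ($y{\left(Q,J \right)} = \frac{Q}{332 \cdot \frac{1}{490}} = \frac{Q}{\frac{166}{245}} = Q \frac{245}{166} = \frac{245 Q}{166}$)
$r = 29951849682$ ($r = \left(-241462 + 120896\right) \left(-248672 + \frac{245}{166} \cdot 166\right) = - 120566 \left(-248672 + 245\right) = \left(-120566\right) \left(-248427\right) = 29951849682$)
$m - r = -456990 - 29951849682 = -29952306672$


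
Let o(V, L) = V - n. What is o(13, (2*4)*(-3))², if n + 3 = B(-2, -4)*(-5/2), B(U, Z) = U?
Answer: 121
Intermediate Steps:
n = 2 (n = -3 - (-10)/2 = -3 - 2*(-5/2) = -3 + 5 = 2)
o(V, L) = -2 + V (o(V, L) = V - 1*2 = V - 2 = -2 + V)
o(13, (2*4)*(-3))² = (-2 + 13)² = 11² = 121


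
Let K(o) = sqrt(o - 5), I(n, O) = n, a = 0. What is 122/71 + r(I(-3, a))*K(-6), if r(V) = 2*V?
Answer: 122/71 - 6*I*sqrt(11) ≈ 1.7183 - 19.9*I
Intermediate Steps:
K(o) = sqrt(-5 + o)
122/71 + r(I(-3, a))*K(-6) = 122/71 + (2*(-3))*sqrt(-5 - 6) = 122*(1/71) - 6*I*sqrt(11) = 122/71 - 6*I*sqrt(11)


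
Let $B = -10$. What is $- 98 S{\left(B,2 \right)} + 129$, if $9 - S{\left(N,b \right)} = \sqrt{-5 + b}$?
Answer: $-753 + 98 i \sqrt{3} \approx -753.0 + 169.74 i$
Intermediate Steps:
$S{\left(N,b \right)} = 9 - \sqrt{-5 + b}$
$- 98 S{\left(B,2 \right)} + 129 = - 98 \left(9 - \sqrt{-5 + 2}\right) + 129 = - 98 \left(9 - \sqrt{-3}\right) + 129 = - 98 \left(9 - i \sqrt{3}\right) + 129 = \left(-882 + 98 i \sqrt{3}\right) + 129 = -753 + 98 i \sqrt{3}$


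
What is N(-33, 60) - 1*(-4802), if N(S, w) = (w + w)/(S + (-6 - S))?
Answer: 4782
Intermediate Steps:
N(S, w) = -w/3 (N(S, w) = (2*w)/(-6) = (2*w)*(-⅙) = -w/3)
N(-33, 60) - 1*(-4802) = -⅓*60 - 1*(-4802) = -20 + 4802 = 4782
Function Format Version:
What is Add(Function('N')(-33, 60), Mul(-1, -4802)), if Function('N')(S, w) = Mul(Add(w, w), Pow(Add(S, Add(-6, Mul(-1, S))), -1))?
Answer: 4782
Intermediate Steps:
Function('N')(S, w) = Mul(Rational(-1, 3), w) (Function('N')(S, w) = Mul(Mul(2, w), Pow(-6, -1)) = Mul(Mul(2, w), Rational(-1, 6)) = Mul(Rational(-1, 3), w))
Add(Function('N')(-33, 60), Mul(-1, -4802)) = Add(Mul(Rational(-1, 3), 60), Mul(-1, -4802)) = Add(-20, 4802) = 4782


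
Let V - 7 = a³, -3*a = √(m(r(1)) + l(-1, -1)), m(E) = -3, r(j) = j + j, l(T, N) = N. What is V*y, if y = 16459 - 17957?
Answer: -10486 - 11984*I/27 ≈ -10486.0 - 443.85*I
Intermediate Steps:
r(j) = 2*j
a = -2*I/3 (a = -√(-3 - 1)/3 = -2*I/3 ≈ -0.66667*I)
V = 7 + 8*I/27 (V = 7 + (-2*I/3)³ = 7 + 8*I/27 ≈ 7.0 + 0.2963*I)
y = -1498
V*y = (7 + 8*I/27)*(-1498) = -10486 - 11984*I/27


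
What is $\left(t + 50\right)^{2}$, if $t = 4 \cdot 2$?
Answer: $3364$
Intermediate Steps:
$t = 8$
$\left(t + 50\right)^{2} = \left(8 + 50\right)^{2} = 58^{2} = 3364$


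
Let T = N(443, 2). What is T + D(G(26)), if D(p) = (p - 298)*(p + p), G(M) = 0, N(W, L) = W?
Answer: 443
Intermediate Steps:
T = 443
D(p) = 2*p*(-298 + p) (D(p) = (-298 + p)*(2*p) = 2*p*(-298 + p))
T + D(G(26)) = 443 + 2*0*(-298 + 0) = 443 + 2*0*(-298) = 443 + 0 = 443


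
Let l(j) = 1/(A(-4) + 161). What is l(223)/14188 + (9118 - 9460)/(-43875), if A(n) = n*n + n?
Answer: 93276787/11965804500 ≈ 0.0077953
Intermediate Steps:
A(n) = n + n² (A(n) = n² + n = n + n²)
l(j) = 1/173 (l(j) = 1/(-4*(1 - 4) + 161) = 1/(-4*(-3) + 161) = 1/(12 + 161) = 1/173)
l(223)/14188 + (9118 - 9460)/(-43875) = (1/173)/14188 + (9118 - 9460)/(-43875) = (1/173)*(1/14188) - 342*(-1/43875) = 1/2454524 + 38/4875 = 93276787/11965804500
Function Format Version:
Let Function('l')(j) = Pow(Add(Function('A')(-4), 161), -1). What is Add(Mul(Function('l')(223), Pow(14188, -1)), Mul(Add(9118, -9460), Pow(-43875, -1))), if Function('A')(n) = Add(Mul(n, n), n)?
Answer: Rational(93276787, 11965804500) ≈ 0.0077953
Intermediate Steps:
Function('A')(n) = Add(n, Pow(n, 2)) (Function('A')(n) = Add(Pow(n, 2), n) = Add(n, Pow(n, 2)))
Function('l')(j) = Rational(1, 173) (Function('l')(j) = Pow(Add(Mul(-4, Add(1, -4)), 161), -1) = Pow(Add(Mul(-4, -3), 161), -1) = Pow(Add(12, 161), -1) = Pow(173, -1) = Rational(1, 173))
Add(Mul(Function('l')(223), Pow(14188, -1)), Mul(Add(9118, -9460), Pow(-43875, -1))) = Add(Mul(Rational(1, 173), Pow(14188, -1)), Mul(Add(9118, -9460), Pow(-43875, -1))) = Add(Mul(Rational(1, 173), Rational(1, 14188)), Mul(-342, Rational(-1, 43875))) = Add(Rational(1, 2454524), Rational(38, 4875)) = Rational(93276787, 11965804500)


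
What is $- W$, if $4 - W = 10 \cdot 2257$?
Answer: $22566$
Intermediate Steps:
$W = -22566$ ($W = 4 - 10 \cdot 2257 = 4 - 22570 = -22566$)
$- W = \left(-1\right) \left(-22566\right) = 22566$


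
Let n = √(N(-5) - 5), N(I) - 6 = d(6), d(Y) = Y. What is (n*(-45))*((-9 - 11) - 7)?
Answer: 1215*√7 ≈ 3214.6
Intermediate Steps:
N(I) = 12 (N(I) = 6 + 6 = 12)
n = √7 (n = √(12 - 5) = √7 ≈ 2.6458)
(n*(-45))*((-9 - 11) - 7) = (√7*(-45))*((-9 - 11) - 7) = (-45*√7)*(-20 - 7) = -45*√7*(-27) = 1215*√7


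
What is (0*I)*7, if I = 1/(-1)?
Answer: 0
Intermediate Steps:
I = -1
(0*I)*7 = (0*(-1))*7 = 0*7 = 0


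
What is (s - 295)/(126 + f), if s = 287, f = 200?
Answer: -4/163 ≈ -0.024540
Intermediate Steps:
(s - 295)/(126 + f) = (287 - 295)/(126 + 200) = -8/326 = -8*1/326 = -4/163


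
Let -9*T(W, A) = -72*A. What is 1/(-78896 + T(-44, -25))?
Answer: -1/79096 ≈ -1.2643e-5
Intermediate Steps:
T(W, A) = 8*A (T(W, A) = -(-8)*A = 8*A)
1/(-78896 + T(-44, -25)) = 1/(-78896 + 8*(-25)) = 1/(-78896 - 200) = 1/(-79096) = -1/79096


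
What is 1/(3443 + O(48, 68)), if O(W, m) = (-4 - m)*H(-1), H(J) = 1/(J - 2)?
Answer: 1/3467 ≈ 0.00028843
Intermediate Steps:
H(J) = 1/(-2 + J)
O(W, m) = 4/3 + m/3 (O(W, m) = (-4 - m)/(-2 - 1) = (-4 - m)/(-3) = (-4 - m)*(-1/3) = 4/3 + m/3)
1/(3443 + O(48, 68)) = 1/(3443 + (4/3 + (1/3)*68)) = 1/(3443 + (4/3 + 68/3)) = 1/(3443 + 24) = 1/3467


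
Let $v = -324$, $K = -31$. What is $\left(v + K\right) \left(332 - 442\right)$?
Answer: $39050$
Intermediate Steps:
$\left(v + K\right) \left(332 - 442\right) = \left(-324 - 31\right) \left(332 - 442\right) = \left(-355\right) \left(-110\right) = 39050$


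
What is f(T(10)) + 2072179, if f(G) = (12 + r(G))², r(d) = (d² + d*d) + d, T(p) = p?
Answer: 2121463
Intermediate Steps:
r(d) = d + 2*d² (r(d) = (d² + d²) + d = 2*d² + d = d + 2*d²)
f(G) = (12 + G*(1 + 2*G))²
f(T(10)) + 2072179 = (12 + 10*(1 + 2*10))² + 2072179 = (12 + 10*(1 + 20))² + 2072179 = (12 + 10*21)² + 2072179 = (12 + 210)² + 2072179 = 222² + 2072179 = 49284 + 2072179 = 2121463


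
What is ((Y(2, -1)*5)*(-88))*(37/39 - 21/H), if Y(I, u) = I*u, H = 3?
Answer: -207680/39 ≈ -5325.1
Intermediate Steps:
((Y(2, -1)*5)*(-88))*(37/39 - 21/H) = (((2*(-1))*5)*(-88))*(37/39 - 21/3) = (-2*5*(-88))*(37*(1/39) - 21*1/3) = (-10*(-88))*(37/39 - 7) = 880*(-236/39) = -207680/39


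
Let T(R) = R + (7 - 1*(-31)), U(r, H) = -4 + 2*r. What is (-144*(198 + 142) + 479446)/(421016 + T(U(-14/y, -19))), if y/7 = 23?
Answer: 4950589/4842073 ≈ 1.0224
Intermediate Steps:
y = 161 (y = 7*23 = 161)
T(R) = 38 + R (T(R) = R + (7 + 31) = R + 38 = 38 + R)
(-144*(198 + 142) + 479446)/(421016 + T(U(-14/y, -19))) = (-144*(198 + 142) + 479446)/(421016 + (38 + (-4 + 2*(-14/161)))) = (-144*340 + 479446)/(421016 + (38 + (-4 + 2*(-14*1/161)))) = (-48960 + 479446)/(421016 + (38 + (-4 + 2*(-2/23)))) = 430486/(421016 + (38 + (-4 - 4/23))) = 430486/(421016 + (38 - 96/23)) = 430486/(421016 + 778/23) = 430486/(9684146/23) = 430486*(23/9684146) = 4950589/4842073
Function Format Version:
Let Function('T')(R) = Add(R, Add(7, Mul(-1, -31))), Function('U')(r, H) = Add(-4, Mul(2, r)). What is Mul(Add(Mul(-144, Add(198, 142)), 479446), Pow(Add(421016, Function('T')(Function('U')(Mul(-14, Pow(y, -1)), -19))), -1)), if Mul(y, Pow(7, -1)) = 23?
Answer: Rational(4950589, 4842073) ≈ 1.0224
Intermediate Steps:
y = 161 (y = Mul(7, 23) = 161)
Function('T')(R) = Add(38, R) (Function('T')(R) = Add(R, Add(7, 31)) = Add(R, 38) = Add(38, R))
Mul(Add(Mul(-144, Add(198, 142)), 479446), Pow(Add(421016, Function('T')(Function('U')(Mul(-14, Pow(y, -1)), -19))), -1)) = Mul(Add(Mul(-144, Add(198, 142)), 479446), Pow(Add(421016, Add(38, Add(-4, Mul(2, Mul(-14, Pow(161, -1)))))), -1)) = Mul(Add(Mul(-144, 340), 479446), Pow(Add(421016, Add(38, Add(-4, Mul(2, Mul(-14, Rational(1, 161)))))), -1)) = Mul(Add(-48960, 479446), Pow(Add(421016, Add(38, Add(-4, Mul(2, Rational(-2, 23))))), -1)) = Mul(430486, Pow(Add(421016, Add(38, Add(-4, Rational(-4, 23)))), -1)) = Mul(430486, Pow(Add(421016, Add(38, Rational(-96, 23))), -1)) = Mul(430486, Pow(Add(421016, Rational(778, 23)), -1)) = Mul(430486, Pow(Rational(9684146, 23), -1)) = Mul(430486, Rational(23, 9684146)) = Rational(4950589, 4842073)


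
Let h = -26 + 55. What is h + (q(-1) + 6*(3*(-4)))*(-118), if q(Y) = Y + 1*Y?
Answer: 8761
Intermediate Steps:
q(Y) = 2*Y (q(Y) = Y + Y = 2*Y)
h = 29
h + (q(-1) + 6*(3*(-4)))*(-118) = 29 + (2*(-1) + 6*(3*(-4)))*(-118) = 29 + (-2 + 6*(-12))*(-118) = 29 + (-2 - 72)*(-118) = 29 - 74*(-118) = 29 + 8732 = 8761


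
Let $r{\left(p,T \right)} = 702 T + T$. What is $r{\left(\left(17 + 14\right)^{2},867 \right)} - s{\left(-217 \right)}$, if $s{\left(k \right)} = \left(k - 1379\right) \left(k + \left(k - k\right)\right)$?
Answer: $263169$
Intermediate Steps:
$r{\left(p,T \right)} = 703 T$
$s{\left(k \right)} = k \left(-1379 + k\right)$ ($s{\left(k \right)} = \left(-1379 + k\right) \left(k + 0\right) = \left(-1379 + k\right) k = k \left(-1379 + k\right)$)
$r{\left(\left(17 + 14\right)^{2},867 \right)} - s{\left(-217 \right)} = 703 \cdot 867 - - 217 \left(-1379 - 217\right) = 609501 - \left(-217\right) \left(-1596\right) = 609501 - 346332 = 263169$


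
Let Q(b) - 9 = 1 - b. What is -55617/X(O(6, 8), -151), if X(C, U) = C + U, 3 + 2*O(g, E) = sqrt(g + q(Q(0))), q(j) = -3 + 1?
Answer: 37078/101 ≈ 367.11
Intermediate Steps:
Q(b) = 10 - b (Q(b) = 9 + (1 - b) = 10 - b)
q(j) = -2
O(g, E) = -3/2 + sqrt(-2 + g)/2 (O(g, E) = -3/2 + sqrt(g - 2)/2 = -3/2 + sqrt(-2 + g)/2)
-55617/X(O(6, 8), -151) = -55617/((-3/2 + sqrt(-2 + 6)/2) - 151) = -55617/((-3/2 + sqrt(4)/2) - 151) = -55617/((-3/2 + (1/2)*2) - 151) = -55617/((-3/2 + 1) - 151) = -55617/(-1/2 - 151) = -55617/(-303/2) = -55617*(-2/303) = 37078/101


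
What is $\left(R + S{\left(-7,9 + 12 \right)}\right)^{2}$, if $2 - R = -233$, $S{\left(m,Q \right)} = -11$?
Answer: $50176$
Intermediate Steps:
$R = 235$ ($R = 2 - -233 = 2 + 233 = 235$)
$\left(R + S{\left(-7,9 + 12 \right)}\right)^{2} = \left(235 - 11\right)^{2} = 224^{2} = 50176$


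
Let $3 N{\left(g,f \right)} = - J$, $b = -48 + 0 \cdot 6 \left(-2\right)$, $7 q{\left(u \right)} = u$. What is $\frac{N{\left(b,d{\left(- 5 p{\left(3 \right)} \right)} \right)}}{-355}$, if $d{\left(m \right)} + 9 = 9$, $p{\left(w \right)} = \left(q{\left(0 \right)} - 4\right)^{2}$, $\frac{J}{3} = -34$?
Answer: $- \frac{34}{355} \approx -0.095775$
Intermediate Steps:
$J = -102$ ($J = 3 \left(-34\right) = -102$)
$q{\left(u \right)} = \frac{u}{7}$
$p{\left(w \right)} = 16$ ($p{\left(w \right)} = \left(\frac{1}{7} \cdot 0 - 4\right)^{2} = \left(0 - 4\right)^{2} = \left(-4\right)^{2} = 16$)
$b = -48$ ($b = -48 + 0 \left(-2\right) = -48 + 0 = -48$)
$d{\left(m \right)} = 0$ ($d{\left(m \right)} = -9 + 9 = 0$)
$N{\left(g,f \right)} = 34$ ($N{\left(g,f \right)} = \frac{\left(-1\right) \left(-102\right)}{3} = \frac{1}{3} \cdot 102 = 34$)
$\frac{N{\left(b,d{\left(- 5 p{\left(3 \right)} \right)} \right)}}{-355} = \frac{34}{-355} = 34 \left(- \frac{1}{355}\right) = - \frac{34}{355}$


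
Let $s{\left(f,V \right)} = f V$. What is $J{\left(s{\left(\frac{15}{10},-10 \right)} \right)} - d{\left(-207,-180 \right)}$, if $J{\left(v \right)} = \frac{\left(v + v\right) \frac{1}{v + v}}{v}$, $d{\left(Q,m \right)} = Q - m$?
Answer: $\frac{404}{15} \approx 26.933$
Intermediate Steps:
$s{\left(f,V \right)} = V f$
$J{\left(v \right)} = \frac{1}{v}$ ($J{\left(v \right)} = \frac{2 v \frac{1}{2 v}}{v} = 1 \frac{1}{v} = \frac{1}{v}$)
$J{\left(s{\left(\frac{15}{10},-10 \right)} \right)} - d{\left(-207,-180 \right)} = \frac{1}{\left(-10\right) \frac{15}{10}} - \left(-207 - -180\right) = \frac{1}{\left(-10\right) 15 \cdot \frac{1}{10}} - \left(-207 + 180\right) = \frac{1}{\left(-10\right) \frac{3}{2}} - -27 = \frac{1}{-15} + 27 = - \frac{1}{15} + 27 = \frac{404}{15}$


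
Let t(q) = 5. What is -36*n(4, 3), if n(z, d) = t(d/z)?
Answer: -180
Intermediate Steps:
n(z, d) = 5
-36*n(4, 3) = -36*5 = -180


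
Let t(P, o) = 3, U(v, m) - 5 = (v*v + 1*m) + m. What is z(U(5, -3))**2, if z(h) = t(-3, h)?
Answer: 9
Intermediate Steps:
U(v, m) = 5 + v**2 + 2*m (U(v, m) = 5 + ((v*v + 1*m) + m) = 5 + ((v**2 + m) + m) = 5 + ((m + v**2) + m) = 5 + (v**2 + 2*m) = 5 + v**2 + 2*m)
z(h) = 3
z(U(5, -3))**2 = 3**2 = 9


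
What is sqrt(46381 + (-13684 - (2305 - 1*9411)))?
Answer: sqrt(39803) ≈ 199.51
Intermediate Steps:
sqrt(46381 + (-13684 - (2305 - 1*9411))) = sqrt(46381 + (-13684 - (2305 - 9411))) = sqrt(46381 + (-13684 - 1*(-7106))) = sqrt(46381 + (-13684 + 7106)) = sqrt(46381 - 6578) = sqrt(39803)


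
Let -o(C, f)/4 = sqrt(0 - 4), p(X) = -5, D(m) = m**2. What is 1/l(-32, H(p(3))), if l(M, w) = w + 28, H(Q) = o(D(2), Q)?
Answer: 7/212 + I/106 ≈ 0.033019 + 0.009434*I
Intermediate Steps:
o(C, f) = -8*I (o(C, f) = -4*sqrt(0 - 4) = -8*I)
H(Q) = -8*I
l(M, w) = 28 + w
1/l(-32, H(p(3))) = 1/(28 - 8*I) = (28 + 8*I)/848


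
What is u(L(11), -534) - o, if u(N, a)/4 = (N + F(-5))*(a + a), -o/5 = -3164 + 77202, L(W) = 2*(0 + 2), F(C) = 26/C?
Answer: 1876582/5 ≈ 3.7532e+5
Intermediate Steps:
L(W) = 4 (L(W) = 2*2 = 4)
o = -370190 (o = -5*(-3164 + 77202) = -5*74038 = -370190)
u(N, a) = 8*a*(-26/5 + N) (u(N, a) = 4*((N + 26/(-5))*(a + a)) = 4*((N + 26*(-⅕))*(2*a)) = 4*((N - 26/5)*(2*a)) = 4*((-26/5 + N)*(2*a)) = 4*(2*a*(-26/5 + N)) = 8*a*(-26/5 + N))
u(L(11), -534) - o = (8/5)*(-534)*(-26 + 5*4) - 1*(-370190) = (8/5)*(-534)*(-26 + 20) + 370190 = (8/5)*(-534)*(-6) + 370190 = 25632/5 + 370190 = 1876582/5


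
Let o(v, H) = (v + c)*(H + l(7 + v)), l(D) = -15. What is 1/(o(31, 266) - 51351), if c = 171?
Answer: -1/649 ≈ -0.0015408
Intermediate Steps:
o(v, H) = (-15 + H)*(171 + v) (o(v, H) = (v + 171)*(H - 15) = (171 + v)*(-15 + H) = (-15 + H)*(171 + v))
1/(o(31, 266) - 51351) = 1/((-2565 - 15*31 + 171*266 + 266*31) - 51351) = 1/((-2565 - 465 + 45486 + 8246) - 51351) = 1/(50702 - 51351) = 1/(-649) = -1/649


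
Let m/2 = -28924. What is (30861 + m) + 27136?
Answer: 149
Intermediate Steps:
m = -57848 (m = 2*(-28924) = -57848)
(30861 + m) + 27136 = (30861 - 57848) + 27136 = -26987 + 27136 = 149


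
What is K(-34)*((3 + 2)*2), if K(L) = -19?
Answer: -190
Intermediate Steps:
K(-34)*((3 + 2)*2) = -19*(3 + 2)*2 = -95*2 = -19*10 = -190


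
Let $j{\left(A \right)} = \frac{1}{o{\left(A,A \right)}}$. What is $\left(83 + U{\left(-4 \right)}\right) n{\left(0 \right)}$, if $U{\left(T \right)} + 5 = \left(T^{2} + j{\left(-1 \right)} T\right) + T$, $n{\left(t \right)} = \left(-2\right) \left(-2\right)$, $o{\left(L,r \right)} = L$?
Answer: $376$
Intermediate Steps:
$j{\left(A \right)} = \frac{1}{A}$
$n{\left(t \right)} = 4$
$U{\left(T \right)} = -5 + T^{2}$ ($U{\left(T \right)} = -5 + \left(\left(T^{2} + \frac{T}{-1}\right) + T\right) = -5 + \left(\left(T^{2} - T\right) + T\right) = -5 + T^{2}$)
$\left(83 + U{\left(-4 \right)}\right) n{\left(0 \right)} = \left(83 - \left(5 - \left(-4\right)^{2}\right)\right) 4 = \left(83 + \left(-5 + 16\right)\right) 4 = \left(83 + 11\right) 4 = 94 \cdot 4 = 376$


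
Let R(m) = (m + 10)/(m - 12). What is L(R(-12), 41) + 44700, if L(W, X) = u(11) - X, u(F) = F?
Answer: 44670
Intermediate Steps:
R(m) = (10 + m)/(-12 + m)
L(W, X) = 11 - X
L(R(-12), 41) + 44700 = (11 - 1*41) + 44700 = (11 - 41) + 44700 = -30 + 44700 = 44670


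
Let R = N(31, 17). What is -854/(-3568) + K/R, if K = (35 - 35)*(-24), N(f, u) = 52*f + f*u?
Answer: 427/1784 ≈ 0.23935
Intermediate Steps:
R = 2139 (R = 31*(52 + 17) = 31*69 = 2139)
K = 0 (K = 0*(-24) = 0)
-854/(-3568) + K/R = -854/(-3568) + 0/2139 = -854*(-1/3568) + 0*(1/2139) = 427/1784 + 0 = 427/1784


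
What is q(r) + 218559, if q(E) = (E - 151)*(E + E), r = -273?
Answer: 450063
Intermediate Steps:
q(E) = 2*E*(-151 + E) (q(E) = (-151 + E)*(2*E) = 2*E*(-151 + E))
q(r) + 218559 = 2*(-273)*(-151 - 273) + 218559 = 2*(-273)*(-424) + 218559 = 231504 + 218559 = 450063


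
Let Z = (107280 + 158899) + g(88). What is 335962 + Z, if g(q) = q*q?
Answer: 609885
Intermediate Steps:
g(q) = q²
Z = 273923 (Z = (107280 + 158899) + 88² = 266179 + 7744 = 273923)
335962 + Z = 335962 + 273923 = 609885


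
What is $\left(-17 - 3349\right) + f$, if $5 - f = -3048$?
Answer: $-313$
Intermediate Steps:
$f = 3053$ ($f = 5 - -3048 = 5 + 3048 = 3053$)
$\left(-17 - 3349\right) + f = \left(-17 - 3349\right) + 3053 = -3366 + 3053 = -313$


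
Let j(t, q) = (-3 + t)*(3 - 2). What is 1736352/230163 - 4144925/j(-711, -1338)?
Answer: 18730355453/3222282 ≈ 5812.8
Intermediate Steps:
j(t, q) = -3 + t (j(t, q) = (-3 + t)*1 = -3 + t)
1736352/230163 - 4144925/j(-711, -1338) = 1736352/230163 - 4144925/(-3 - 711) = 1736352*(1/230163) - 4144925/(-714) = 578784/76721 - 4144925*(-1/714) = 578784/76721 + 4144925/714 = 18730355453/3222282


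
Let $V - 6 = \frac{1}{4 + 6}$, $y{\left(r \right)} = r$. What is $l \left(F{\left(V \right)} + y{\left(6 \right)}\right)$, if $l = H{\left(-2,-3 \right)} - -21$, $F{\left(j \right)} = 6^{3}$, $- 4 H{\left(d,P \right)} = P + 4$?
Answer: $\frac{9213}{2} \approx 4606.5$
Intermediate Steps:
$V = \frac{61}{10}$ ($V = 6 + \frac{1}{4 + 6} = 6 + \frac{1}{10} = \frac{61}{10} \approx 6.1$)
$H{\left(d,P \right)} = -1 - \frac{P}{4}$ ($H{\left(d,P \right)} = - \frac{P + 4}{4} = - \frac{4 + P}{4} = -1 - \frac{P}{4}$)
$F{\left(j \right)} = 216$
$l = \frac{83}{4}$ ($l = \left(-1 - - \frac{3}{4}\right) - -21 = \left(-1 + \frac{3}{4}\right) + 21 = - \frac{1}{4} + 21 = \frac{83}{4} \approx 20.75$)
$l \left(F{\left(V \right)} + y{\left(6 \right)}\right) = \frac{83 \left(216 + 6\right)}{4} = \frac{83}{4} \cdot 222 = \frac{9213}{2}$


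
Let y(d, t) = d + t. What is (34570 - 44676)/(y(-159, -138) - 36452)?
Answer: 10106/36749 ≈ 0.27500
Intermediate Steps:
(34570 - 44676)/(y(-159, -138) - 36452) = (34570 - 44676)/((-159 - 138) - 36452) = -10106/(-297 - 36452) = -10106/(-36749) = -10106*(-1/36749) = 10106/36749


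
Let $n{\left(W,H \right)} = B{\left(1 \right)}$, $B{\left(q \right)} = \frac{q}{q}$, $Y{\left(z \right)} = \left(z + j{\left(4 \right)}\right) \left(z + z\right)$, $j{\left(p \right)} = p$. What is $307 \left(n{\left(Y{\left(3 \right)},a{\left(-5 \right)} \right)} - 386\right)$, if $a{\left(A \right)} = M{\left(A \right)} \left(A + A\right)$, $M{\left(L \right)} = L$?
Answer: $-118195$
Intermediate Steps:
$a{\left(A \right)} = 2 A^{2}$ ($a{\left(A \right)} = A \left(A + A\right) = A 2 A = 2 A^{2}$)
$Y{\left(z \right)} = 2 z \left(4 + z\right)$ ($Y{\left(z \right)} = \left(z + 4\right) \left(z + z\right) = \left(4 + z\right) 2 z = 2 z \left(4 + z\right)$)
$B{\left(q \right)} = 1$
$n{\left(W,H \right)} = 1$
$307 \left(n{\left(Y{\left(3 \right)},a{\left(-5 \right)} \right)} - 386\right) = 307 \left(1 - 386\right) = 307 \left(-385\right) = -118195$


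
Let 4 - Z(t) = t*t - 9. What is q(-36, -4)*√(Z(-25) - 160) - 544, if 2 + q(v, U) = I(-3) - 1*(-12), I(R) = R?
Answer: -544 + 14*I*√193 ≈ -544.0 + 194.49*I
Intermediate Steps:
q(v, U) = 7 (q(v, U) = -2 + (-3 - 1*(-12)) = -2 + (-3 + 12) = -2 + 9 = 7)
Z(t) = 13 - t² (Z(t) = 4 - (t*t - 9) = 4 - (t² - 9) = 4 - (-9 + t²) = 4 + (9 - t²) = 13 - t²)
q(-36, -4)*√(Z(-25) - 160) - 544 = 7*√((13 - 1*(-25)²) - 160) - 544 = 7*√((13 - 1*625) - 160) - 544 = 7*√((13 - 625) - 160) - 544 = 7*√(-612 - 160) - 544 = 7*√(-772) - 544 = 7*(2*I*√193) - 544 = 14*I*√193 - 544 = -544 + 14*I*√193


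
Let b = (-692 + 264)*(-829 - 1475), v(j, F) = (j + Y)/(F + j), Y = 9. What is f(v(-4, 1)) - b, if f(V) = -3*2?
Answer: -986118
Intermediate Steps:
v(j, F) = (9 + j)/(F + j) (v(j, F) = (j + 9)/(F + j) = (9 + j)/(F + j))
f(V) = -6
b = 986112 (b = -428*(-2304) = 986112)
f(v(-4, 1)) - b = -6 - 1*986112 = -6 - 986112 = -986118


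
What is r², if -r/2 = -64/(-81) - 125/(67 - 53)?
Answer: 85174441/321489 ≈ 264.94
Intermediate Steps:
r = 9229/567 (r = -2*(-64/(-81) - 125/(67 - 53)) = -2*(-64*(-1/81) - 125/14) = -2*(64/81 - 125*1/14) = -2*(64/81 - 125/14) = -2*(-9229/1134) = 9229/567 ≈ 16.277)
r² = (9229/567)² = 85174441/321489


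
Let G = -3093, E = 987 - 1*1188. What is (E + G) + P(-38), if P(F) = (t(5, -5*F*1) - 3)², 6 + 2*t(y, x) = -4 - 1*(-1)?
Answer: -12951/4 ≈ -3237.8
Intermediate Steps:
E = -201 (E = 987 - 1188 = -201)
t(y, x) = -9/2 (t(y, x) = -3 + (-4 - 1*(-1))/2 = -3 + (-4 + 1)/2 = -3 + (½)*(-3) = -3 - 3/2 = -9/2)
P(F) = 225/4 (P(F) = (-9/2 - 3)² = (-15/2)² = 225/4)
(E + G) + P(-38) = (-201 - 3093) + 225/4 = -3294 + 225/4 = -12951/4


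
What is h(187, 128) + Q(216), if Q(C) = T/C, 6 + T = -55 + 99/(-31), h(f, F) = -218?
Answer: -730859/3348 ≈ -218.30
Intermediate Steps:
T = -1990/31 (T = -6 + (-55 + 99/(-31)) = -6 + (-55 + 99*(-1/31)) = -6 + (-55 - 99/31) = -6 - 1804/31 = -1990/31 ≈ -64.194)
Q(C) = -1990/(31*C)
h(187, 128) + Q(216) = -218 - 1990/31/216 = -218 - 1990/31*1/216 = -218 - 995/3348 = -730859/3348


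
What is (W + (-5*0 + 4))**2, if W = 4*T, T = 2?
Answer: 144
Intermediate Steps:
W = 8 (W = 4*2 = 8)
(W + (-5*0 + 4))**2 = (8 + (-5*0 + 4))**2 = (8 + (0 + 4))**2 = (8 + 4)**2 = 12**2 = 144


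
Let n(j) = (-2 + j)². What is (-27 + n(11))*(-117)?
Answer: -6318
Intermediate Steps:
(-27 + n(11))*(-117) = (-27 + (-2 + 11)²)*(-117) = (-27 + 9²)*(-117) = (-27 + 81)*(-117) = 54*(-117) = -6318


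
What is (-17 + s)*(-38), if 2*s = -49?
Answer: 1577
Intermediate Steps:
s = -49/2 (s = (½)*(-49) = -49/2 ≈ -24.500)
(-17 + s)*(-38) = (-17 - 49/2)*(-38) = -83/2*(-38) = 1577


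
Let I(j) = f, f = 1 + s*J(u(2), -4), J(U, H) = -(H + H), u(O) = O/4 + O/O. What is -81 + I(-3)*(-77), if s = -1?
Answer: 458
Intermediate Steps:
u(O) = 1 + O/4 (u(O) = O*(1/4) + 1 = O/4 + 1 = 1 + O/4)
J(U, H) = -2*H
f = -7 (f = 1 - (-2)*(-4) = 1 - 1*8 = 1 - 8 = -7)
I(j) = -7
-81 + I(-3)*(-77) = -81 - 7*(-77) = -81 + 539 = 458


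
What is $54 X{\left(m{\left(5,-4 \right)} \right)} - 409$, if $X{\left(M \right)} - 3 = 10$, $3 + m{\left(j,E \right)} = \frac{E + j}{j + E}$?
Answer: $293$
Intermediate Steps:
$m{\left(j,E \right)} = -2$ ($m{\left(j,E \right)} = -3 + \frac{E + j}{j + E} = -3 + \frac{E + j}{E + j} = -3 + 1 = -2$)
$X{\left(M \right)} = 13$ ($X{\left(M \right)} = 3 + 10 = 13$)
$54 X{\left(m{\left(5,-4 \right)} \right)} - 409 = 54 \cdot 13 - 409 = 702 - 409 = 293$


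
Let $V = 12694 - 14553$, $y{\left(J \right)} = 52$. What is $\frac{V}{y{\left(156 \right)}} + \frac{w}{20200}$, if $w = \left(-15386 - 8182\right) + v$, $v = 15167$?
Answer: $- \frac{730551}{20200} \approx -36.166$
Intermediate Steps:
$w = -8401$ ($w = \left(-15386 - 8182\right) + 15167 = -23568 + 15167 = -8401$)
$V = -1859$
$\frac{V}{y{\left(156 \right)}} + \frac{w}{20200} = - \frac{1859}{52} - \frac{8401}{20200} = \left(-1859\right) \frac{1}{52} - \frac{8401}{20200} = - \frac{143}{4} - \frac{8401}{20200} = - \frac{730551}{20200}$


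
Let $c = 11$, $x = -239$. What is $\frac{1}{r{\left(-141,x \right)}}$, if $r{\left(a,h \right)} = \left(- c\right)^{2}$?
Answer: $\frac{1}{121} \approx 0.0082645$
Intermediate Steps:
$r{\left(a,h \right)} = 121$ ($r{\left(a,h \right)} = \left(\left(-1\right) 11\right)^{2} = \left(-11\right)^{2} = 121$)
$\frac{1}{r{\left(-141,x \right)}} = \frac{1}{121}$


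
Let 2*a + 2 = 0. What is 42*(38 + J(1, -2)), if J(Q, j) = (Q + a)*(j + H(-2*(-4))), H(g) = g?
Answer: 1596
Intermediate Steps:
a = -1 (a = -1 + (1/2)*0 = -1 + 0 = -1)
J(Q, j) = (-1 + Q)*(8 + j) (J(Q, j) = (Q - 1)*(j - 2*(-4)) = (-1 + Q)*(j + 8) = (-1 + Q)*(8 + j))
42*(38 + J(1, -2)) = 42*(38 + (-8 - 1*(-2) + 8*1 + 1*(-2))) = 42*(38 + (-8 + 2 + 8 - 2)) = 42*(38 + 0) = 42*38 = 1596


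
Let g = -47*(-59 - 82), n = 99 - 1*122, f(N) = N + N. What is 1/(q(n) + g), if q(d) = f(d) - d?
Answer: 1/6604 ≈ 0.00015142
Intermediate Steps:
f(N) = 2*N
n = -23 (n = 99 - 122 = -23)
g = 6627 (g = -47*(-141) = 6627)
q(d) = d (q(d) = 2*d - d = d)
1/(q(n) + g) = 1/(-23 + 6627) = 1/6604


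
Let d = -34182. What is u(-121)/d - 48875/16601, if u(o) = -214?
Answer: -833546318/283727691 ≈ -2.9378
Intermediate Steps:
u(-121)/d - 48875/16601 = -214/(-34182) - 48875/16601 = -214*(-1/34182) - 48875*1/16601 = 107/17091 - 48875/16601 = -833546318/283727691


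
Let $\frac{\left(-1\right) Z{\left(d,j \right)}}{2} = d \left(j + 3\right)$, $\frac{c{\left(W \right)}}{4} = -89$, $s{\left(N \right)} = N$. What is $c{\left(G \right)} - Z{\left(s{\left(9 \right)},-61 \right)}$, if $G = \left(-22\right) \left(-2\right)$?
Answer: $-1400$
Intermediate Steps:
$G = 44$
$c{\left(W \right)} = -356$ ($c{\left(W \right)} = 4 \left(-89\right) = -356$)
$Z{\left(d,j \right)} = - 2 d \left(3 + j\right)$ ($Z{\left(d,j \right)} = - 2 d \left(j + 3\right) = - 2 d \left(3 + j\right)$)
$c{\left(G \right)} - Z{\left(s{\left(9 \right)},-61 \right)} = -356 - \left(-2\right) 9 \left(3 - 61\right) = -356 - \left(-2\right) 9 \left(-58\right) = -356 - 1044 = -1400$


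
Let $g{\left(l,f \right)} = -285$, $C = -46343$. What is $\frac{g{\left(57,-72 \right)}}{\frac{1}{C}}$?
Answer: $13207755$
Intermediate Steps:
$\frac{g{\left(57,-72 \right)}}{\frac{1}{C}} = - \frac{285}{\frac{1}{-46343}} = - \frac{285}{- \frac{1}{46343}} = \left(-285\right) \left(-46343\right) = 13207755$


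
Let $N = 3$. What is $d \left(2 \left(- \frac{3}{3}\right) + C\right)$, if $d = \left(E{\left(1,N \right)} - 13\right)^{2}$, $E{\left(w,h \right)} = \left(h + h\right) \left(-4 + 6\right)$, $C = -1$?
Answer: $-3$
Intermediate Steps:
$E{\left(w,h \right)} = 4 h$ ($E{\left(w,h \right)} = 2 h 2 = 4 h$)
$d = 1$ ($d = \left(4 \cdot 3 - 13\right)^{2} = \left(12 - 13\right)^{2} = \left(-1\right)^{2} = 1$)
$d \left(2 \left(- \frac{3}{3}\right) + C\right) = 1 \left(2 \left(- \frac{3}{3}\right) - 1\right) = 1 \left(2 \left(\left(-3\right) \frac{1}{3}\right) - 1\right) = 1 \left(2 \left(-1\right) - 1\right) = 1 \left(-2 - 1\right) = 1 \left(-3\right) = -3$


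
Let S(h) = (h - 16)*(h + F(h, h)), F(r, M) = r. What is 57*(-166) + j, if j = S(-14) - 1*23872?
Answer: -32494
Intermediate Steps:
S(h) = 2*h*(-16 + h) (S(h) = (h - 16)*(h + h) = (-16 + h)*(2*h) = 2*h*(-16 + h))
j = -23032 (j = 2*(-14)*(-16 - 14) - 1*23872 = 2*(-14)*(-30) - 23872 = 840 - 23872 = -23032)
57*(-166) + j = 57*(-166) - 23032 = -9462 - 23032 = -32494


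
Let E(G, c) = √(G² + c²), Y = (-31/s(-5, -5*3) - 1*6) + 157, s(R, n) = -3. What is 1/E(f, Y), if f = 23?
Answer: 3*√239017/239017 ≈ 0.0061363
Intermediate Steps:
Y = 484/3 (Y = (-31/(-3) - 1*6) + 157 = (-31*(-⅓) - 6) + 157 = (31/3 - 6) + 157 = 13/3 + 157 = 484/3 ≈ 161.33)
1/E(f, Y) = 1/(√(23² + (484/3)²)) = 1/(√(529 + 234256/9)) = 1/(√(239017/9)) = 1/(√239017/3) = 3*√239017/239017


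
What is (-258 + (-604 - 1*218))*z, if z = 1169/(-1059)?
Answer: 420840/353 ≈ 1192.2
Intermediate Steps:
z = -1169/1059 (z = 1169*(-1/1059) = -1169/1059 ≈ -1.1039)
(-258 + (-604 - 1*218))*z = (-258 + (-604 - 1*218))*(-1169/1059) = (-258 + (-604 - 218))*(-1169/1059) = (-258 - 822)*(-1169/1059) = -1080*(-1169/1059) = 420840/353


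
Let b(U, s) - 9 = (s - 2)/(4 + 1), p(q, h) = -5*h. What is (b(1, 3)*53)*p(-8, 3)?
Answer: -7314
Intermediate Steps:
b(U, s) = 43/5 + s/5 (b(U, s) = 9 + (s - 2)/(4 + 1) = 9 + (-2 + s)/5 = 9 + (-2 + s)*(⅕) = 9 + (-⅖ + s/5) = 43/5 + s/5)
(b(1, 3)*53)*p(-8, 3) = ((43/5 + (⅕)*3)*53)*(-5*3) = ((43/5 + ⅗)*53)*(-15) = ((46/5)*53)*(-15) = (2438/5)*(-15) = -7314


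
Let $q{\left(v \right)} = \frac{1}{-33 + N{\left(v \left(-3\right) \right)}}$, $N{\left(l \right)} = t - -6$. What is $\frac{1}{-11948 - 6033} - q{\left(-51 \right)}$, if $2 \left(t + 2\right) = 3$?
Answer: $\frac{35907}{988955} \approx 0.036308$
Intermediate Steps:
$t = - \frac{1}{2}$ ($t = -2 + \frac{1}{2} \cdot 3 = -2 + \frac{3}{2} = - \frac{1}{2} \approx -0.5$)
$N{\left(l \right)} = \frac{11}{2}$ ($N{\left(l \right)} = - \frac{1}{2} - -6 = - \frac{1}{2} + 6 = \frac{11}{2}$)
$q{\left(v \right)} = - \frac{2}{55}$ ($q{\left(v \right)} = \frac{1}{-33 + \frac{11}{2}} = \frac{1}{- \frac{55}{2}} = - \frac{2}{55}$)
$\frac{1}{-11948 - 6033} - q{\left(-51 \right)} = \frac{1}{-11948 - 6033} - - \frac{2}{55} = \frac{1}{-17981} + \frac{2}{55} = - \frac{1}{17981} + \frac{2}{55} = \frac{35907}{988955}$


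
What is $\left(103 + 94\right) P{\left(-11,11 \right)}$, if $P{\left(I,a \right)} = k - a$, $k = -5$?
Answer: $-3152$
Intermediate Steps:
$P{\left(I,a \right)} = -5 - a$
$\left(103 + 94\right) P{\left(-11,11 \right)} = \left(103 + 94\right) \left(-5 - 11\right) = 197 \left(-5 - 11\right) = 197 \left(-16\right) = -3152$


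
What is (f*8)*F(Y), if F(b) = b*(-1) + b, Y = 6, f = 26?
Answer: 0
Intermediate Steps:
F(b) = 0 (F(b) = -b + b = 0)
(f*8)*F(Y) = (26*8)*0 = 208*0 = 0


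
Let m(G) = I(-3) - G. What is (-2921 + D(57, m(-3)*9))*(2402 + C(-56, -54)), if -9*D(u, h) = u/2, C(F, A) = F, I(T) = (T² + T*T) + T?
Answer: -6860095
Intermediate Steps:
I(T) = T + 2*T² (I(T) = (T² + T²) + T = 2*T² + T = T + 2*T²)
m(G) = 15 - G (m(G) = -3*(1 + 2*(-3)) - G = -3*(1 - 6) - G = -3*(-5) - G = 15 - G)
D(u, h) = -u/18 (D(u, h) = -u/(9*2) = -u/18)
(-2921 + D(57, m(-3)*9))*(2402 + C(-56, -54)) = (-2921 - 1/18*57)*(2402 - 56) = (-2921 - 19/6)*2346 = -17545/6*2346 = -6860095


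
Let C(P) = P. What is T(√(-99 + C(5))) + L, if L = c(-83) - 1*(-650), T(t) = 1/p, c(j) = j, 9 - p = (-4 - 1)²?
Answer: 9071/16 ≈ 566.94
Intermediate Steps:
p = -16 (p = 9 - (-4 - 1)² = 9 - 1*(-5)² = 9 - 1*25 = 9 - 25 = -16)
T(t) = -1/16 (T(t) = 1/(-16) = -1/16)
L = 567 (L = -83 - 1*(-650) = -83 + 650 = 567)
T(√(-99 + C(5))) + L = -1/16 + 567 = 9071/16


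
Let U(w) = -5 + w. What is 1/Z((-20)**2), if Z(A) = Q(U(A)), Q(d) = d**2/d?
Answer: 1/395 ≈ 0.0025316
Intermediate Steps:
Q(d) = d
Z(A) = -5 + A
1/Z((-20)**2) = 1/(-5 + (-20)**2) = 1/(-5 + 400) = 1/395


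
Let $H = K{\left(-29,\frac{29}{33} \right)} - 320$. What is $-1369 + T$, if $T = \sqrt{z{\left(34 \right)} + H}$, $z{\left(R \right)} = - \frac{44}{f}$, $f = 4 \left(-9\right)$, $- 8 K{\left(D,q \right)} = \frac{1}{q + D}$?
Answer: $-1369 + \frac{i \sqrt{617675611}}{1392} \approx -1369.0 + 17.854 i$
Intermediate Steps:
$K{\left(D,q \right)} = - \frac{1}{8 \left(D + q\right)}$ ($K{\left(D,q \right)} = - \frac{1}{8 \left(q + D\right)} = - \frac{1}{8 \left(D + q\right)}$)
$f = -36$
$z{\left(R \right)} = \frac{11}{9}$ ($z{\left(R \right)} = - \frac{44}{-36} = \left(-44\right) \left(- \frac{1}{36}\right) = \frac{11}{9}$)
$H = - \frac{2375647}{7424}$ ($H = - \frac{1}{8 \left(-29\right) + 8 \cdot \frac{29}{33}} - 320 = - \frac{1}{-232 + 8 \cdot 29 \cdot \frac{1}{33}} - 320 = - \frac{1}{-232 + 8 \cdot \frac{29}{33}} - 320 = - \frac{1}{-232 + \frac{232}{33}} - 320 = - \frac{1}{- \frac{7424}{33}} - 320 = \left(-1\right) \left(- \frac{33}{7424}\right) - 320 = \frac{33}{7424} - 320 = - \frac{2375647}{7424} \approx -320.0$)
$T = \frac{i \sqrt{617675611}}{1392}$ ($T = \sqrt{\frac{11}{9} - \frac{2375647}{7424}} = \sqrt{- \frac{21299159}{66816}} = \frac{i \sqrt{617675611}}{1392} \approx 17.854 i$)
$-1369 + T = -1369 + \frac{i \sqrt{617675611}}{1392}$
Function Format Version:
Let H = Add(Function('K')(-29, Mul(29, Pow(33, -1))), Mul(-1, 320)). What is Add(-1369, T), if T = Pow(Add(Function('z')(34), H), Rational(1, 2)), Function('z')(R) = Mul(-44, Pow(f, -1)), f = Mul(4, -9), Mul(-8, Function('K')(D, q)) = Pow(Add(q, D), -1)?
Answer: Add(-1369, Mul(Rational(1, 1392), I, Pow(617675611, Rational(1, 2)))) ≈ Add(-1369.0, Mul(17.854, I))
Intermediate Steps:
Function('K')(D, q) = Mul(Rational(-1, 8), Pow(Add(D, q), -1)) (Function('K')(D, q) = Mul(Rational(-1, 8), Pow(Add(q, D), -1)) = Mul(Rational(-1, 8), Pow(Add(D, q), -1)))
f = -36
Function('z')(R) = Rational(11, 9) (Function('z')(R) = Mul(-44, Pow(-36, -1)) = Mul(-44, Rational(-1, 36)) = Rational(11, 9))
H = Rational(-2375647, 7424) (H = Add(Mul(-1, Pow(Add(Mul(8, -29), Mul(8, Mul(29, Pow(33, -1)))), -1)), Mul(-1, 320)) = Add(Mul(-1, Pow(Add(-232, Mul(8, Mul(29, Rational(1, 33)))), -1)), -320) = Add(Mul(-1, Pow(Add(-232, Mul(8, Rational(29, 33))), -1)), -320) = Add(Mul(-1, Pow(Add(-232, Rational(232, 33)), -1)), -320) = Add(Mul(-1, Pow(Rational(-7424, 33), -1)), -320) = Add(Mul(-1, Rational(-33, 7424)), -320) = Add(Rational(33, 7424), -320) = Rational(-2375647, 7424) ≈ -320.00)
T = Mul(Rational(1, 1392), I, Pow(617675611, Rational(1, 2))) (T = Pow(Add(Rational(11, 9), Rational(-2375647, 7424)), Rational(1, 2)) = Pow(Rational(-21299159, 66816), Rational(1, 2)) = Mul(Rational(1, 1392), I, Pow(617675611, Rational(1, 2))) ≈ Mul(17.854, I))
Add(-1369, T) = Add(-1369, Mul(Rational(1, 1392), I, Pow(617675611, Rational(1, 2))))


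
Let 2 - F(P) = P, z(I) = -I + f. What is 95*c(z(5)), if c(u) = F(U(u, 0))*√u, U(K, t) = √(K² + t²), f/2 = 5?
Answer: -285*√5 ≈ -637.28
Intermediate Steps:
f = 10 (f = 2*5 = 10)
z(I) = 10 - I (z(I) = -I + 10 = 10 - I)
F(P) = 2 - P
c(u) = √u*(2 - √(u²)) (c(u) = (2 - √(u² + 0²))*√u = (2 - √(u² + 0))*√u = (2 - √(u²))*√u = √u*(2 - √(u²)))
95*c(z(5)) = 95*(√(10 - 1*5)*(2 - √((10 - 1*5)²))) = 95*(√(10 - 5)*(2 - √((10 - 5)²))) = 95*(√5*(2 - √(5²))) = 95*(√5*(2 - √25)) = 95*(√5*(2 - 1*5)) = 95*(√5*(2 - 5)) = 95*(√5*(-3)) = 95*(-3*√5) = -285*√5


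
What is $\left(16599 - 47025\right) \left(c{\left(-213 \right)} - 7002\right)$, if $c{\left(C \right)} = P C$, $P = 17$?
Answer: $323215398$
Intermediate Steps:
$c{\left(C \right)} = 17 C$
$\left(16599 - 47025\right) \left(c{\left(-213 \right)} - 7002\right) = \left(16599 - 47025\right) \left(17 \left(-213\right) - 7002\right) = - 30426 \left(-3621 - 7002\right) = \left(-30426\right) \left(-10623\right) = 323215398$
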